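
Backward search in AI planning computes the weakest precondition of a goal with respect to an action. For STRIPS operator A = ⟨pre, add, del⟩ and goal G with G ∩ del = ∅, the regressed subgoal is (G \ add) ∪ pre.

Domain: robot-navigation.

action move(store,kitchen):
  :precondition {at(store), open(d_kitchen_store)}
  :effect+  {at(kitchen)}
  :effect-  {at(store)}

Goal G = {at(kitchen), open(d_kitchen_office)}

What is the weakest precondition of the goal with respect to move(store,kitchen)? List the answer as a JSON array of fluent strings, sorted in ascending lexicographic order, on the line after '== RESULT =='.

Compute (G \ add) ∪ pre:
  G ∩ del = {}  (empty — regression defined)
  G \ add = {at(kitchen), open(d_kitchen_office)} \ {at(kitchen)} = {open(d_kitchen_office)}
  ∪ pre   = {open(d_kitchen_office)} ∪ {at(store), open(d_kitchen_store)}
          = {at(store), open(d_kitchen_office), open(d_kitchen_store)}

== RESULT ==
["at(store)", "open(d_kitchen_office)", "open(d_kitchen_store)"]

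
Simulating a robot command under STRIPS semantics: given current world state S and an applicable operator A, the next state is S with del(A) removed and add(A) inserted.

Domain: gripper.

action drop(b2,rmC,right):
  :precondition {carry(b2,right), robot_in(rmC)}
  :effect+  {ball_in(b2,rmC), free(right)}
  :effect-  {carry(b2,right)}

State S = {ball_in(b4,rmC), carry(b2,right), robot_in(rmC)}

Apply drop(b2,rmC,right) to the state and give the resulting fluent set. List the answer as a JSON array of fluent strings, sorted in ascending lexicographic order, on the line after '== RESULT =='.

Compute (S \ del) ∪ add:
  pre ⊆ S: {carry(b2,right), robot_in(rmC)} ⊆ S  — applicable
  S \ del = {ball_in(b4,rmC), robot_in(rmC)}
  ∪ add   = {ball_in(b2,rmC), ball_in(b4,rmC), free(right), robot_in(rmC)}

== RESULT ==
["ball_in(b2,rmC)", "ball_in(b4,rmC)", "free(right)", "robot_in(rmC)"]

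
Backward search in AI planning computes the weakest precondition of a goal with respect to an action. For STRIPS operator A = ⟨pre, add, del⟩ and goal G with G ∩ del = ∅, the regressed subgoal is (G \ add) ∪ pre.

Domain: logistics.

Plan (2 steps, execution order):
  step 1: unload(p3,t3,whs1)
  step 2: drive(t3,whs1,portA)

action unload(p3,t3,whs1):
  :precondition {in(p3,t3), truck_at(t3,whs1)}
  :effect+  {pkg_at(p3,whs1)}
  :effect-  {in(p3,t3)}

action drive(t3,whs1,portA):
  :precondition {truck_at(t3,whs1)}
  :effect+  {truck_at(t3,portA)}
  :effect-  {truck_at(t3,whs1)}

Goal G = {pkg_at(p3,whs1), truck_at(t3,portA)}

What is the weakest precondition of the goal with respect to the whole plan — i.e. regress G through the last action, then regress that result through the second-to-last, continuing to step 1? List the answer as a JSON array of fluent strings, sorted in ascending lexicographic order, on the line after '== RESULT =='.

Regress step by step:
  through step 2 (drive(t3,whs1,portA)): drop {truck_at(t3,portA)}, keep {pkg_at(p3,whs1)}, require {truck_at(t3,whs1)}
    → {pkg_at(p3,whs1), truck_at(t3,whs1)}
  through step 1 (unload(p3,t3,whs1)): drop {pkg_at(p3,whs1)}, keep {truck_at(t3,whs1)}, require {in(p3,t3), truck_at(t3,whs1)}
    → {in(p3,t3), truck_at(t3,whs1)}

== RESULT ==
["in(p3,t3)", "truck_at(t3,whs1)"]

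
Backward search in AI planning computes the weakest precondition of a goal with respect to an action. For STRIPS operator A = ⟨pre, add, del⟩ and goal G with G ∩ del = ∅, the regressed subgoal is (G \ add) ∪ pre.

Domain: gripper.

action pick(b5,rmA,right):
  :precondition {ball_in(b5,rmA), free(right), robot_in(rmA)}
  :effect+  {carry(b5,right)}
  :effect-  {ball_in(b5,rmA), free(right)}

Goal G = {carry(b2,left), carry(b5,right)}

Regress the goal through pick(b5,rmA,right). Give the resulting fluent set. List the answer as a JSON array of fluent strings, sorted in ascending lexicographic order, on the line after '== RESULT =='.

Compute (G \ add) ∪ pre:
  G ∩ del = {}  (empty — regression defined)
  G \ add = {carry(b2,left), carry(b5,right)} \ {carry(b5,right)} = {carry(b2,left)}
  ∪ pre   = {carry(b2,left)} ∪ {ball_in(b5,rmA), free(right), robot_in(rmA)}
          = {ball_in(b5,rmA), carry(b2,left), free(right), robot_in(rmA)}

== RESULT ==
["ball_in(b5,rmA)", "carry(b2,left)", "free(right)", "robot_in(rmA)"]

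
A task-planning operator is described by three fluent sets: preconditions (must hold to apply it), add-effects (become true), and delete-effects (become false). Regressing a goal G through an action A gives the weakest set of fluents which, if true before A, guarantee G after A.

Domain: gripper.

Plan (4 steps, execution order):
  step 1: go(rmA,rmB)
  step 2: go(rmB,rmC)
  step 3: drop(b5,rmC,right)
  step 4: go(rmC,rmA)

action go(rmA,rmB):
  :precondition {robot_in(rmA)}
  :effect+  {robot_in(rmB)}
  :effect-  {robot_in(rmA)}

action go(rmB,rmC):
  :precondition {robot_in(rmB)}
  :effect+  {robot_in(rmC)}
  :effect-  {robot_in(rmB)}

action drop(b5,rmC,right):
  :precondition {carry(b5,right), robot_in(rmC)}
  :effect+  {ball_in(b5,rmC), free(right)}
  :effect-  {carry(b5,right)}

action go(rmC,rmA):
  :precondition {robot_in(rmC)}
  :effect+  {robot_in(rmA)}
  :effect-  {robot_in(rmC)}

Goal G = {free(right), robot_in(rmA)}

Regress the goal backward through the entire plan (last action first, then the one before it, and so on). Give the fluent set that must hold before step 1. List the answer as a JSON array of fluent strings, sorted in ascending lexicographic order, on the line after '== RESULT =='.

Regress step by step:
  through step 4 (go(rmC,rmA)): drop {robot_in(rmA)}, keep {free(right)}, require {robot_in(rmC)}
    → {free(right), robot_in(rmC)}
  through step 3 (drop(b5,rmC,right)): drop {free(right)}, keep {robot_in(rmC)}, require {carry(b5,right), robot_in(rmC)}
    → {carry(b5,right), robot_in(rmC)}
  through step 2 (go(rmB,rmC)): drop {robot_in(rmC)}, keep {carry(b5,right)}, require {robot_in(rmB)}
    → {carry(b5,right), robot_in(rmB)}
  through step 1 (go(rmA,rmB)): drop {robot_in(rmB)}, keep {carry(b5,right)}, require {robot_in(rmA)}
    → {carry(b5,right), robot_in(rmA)}

== RESULT ==
["carry(b5,right)", "robot_in(rmA)"]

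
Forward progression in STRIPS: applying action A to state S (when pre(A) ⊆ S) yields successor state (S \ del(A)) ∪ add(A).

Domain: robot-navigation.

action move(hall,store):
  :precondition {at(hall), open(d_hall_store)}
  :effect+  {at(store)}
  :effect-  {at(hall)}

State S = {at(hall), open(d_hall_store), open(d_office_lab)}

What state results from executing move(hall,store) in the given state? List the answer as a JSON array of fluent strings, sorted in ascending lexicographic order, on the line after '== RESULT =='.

Progress:
  pre ⊆ S: {at(hall), open(d_hall_store)} ⊆ S  — applicable
  S \ del = {open(d_hall_store), open(d_office_lab)}
  ∪ add   = {at(store), open(d_hall_store), open(d_office_lab)}

== RESULT ==
["at(store)", "open(d_hall_store)", "open(d_office_lab)"]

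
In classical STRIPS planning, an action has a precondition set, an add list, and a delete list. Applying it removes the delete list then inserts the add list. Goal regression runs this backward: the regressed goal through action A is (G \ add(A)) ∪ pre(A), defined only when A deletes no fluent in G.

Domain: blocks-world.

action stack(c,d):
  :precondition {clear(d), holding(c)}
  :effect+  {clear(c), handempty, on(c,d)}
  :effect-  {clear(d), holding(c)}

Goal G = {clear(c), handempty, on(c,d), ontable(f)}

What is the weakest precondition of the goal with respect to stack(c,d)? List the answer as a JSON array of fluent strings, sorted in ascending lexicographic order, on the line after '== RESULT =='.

Compute (G \ add) ∪ pre:
  G ∩ del = {}  (empty — regression defined)
  G \ add = {clear(c), handempty, on(c,d), ontable(f)} \ {clear(c), handempty, on(c,d)} = {ontable(f)}
  ∪ pre   = {ontable(f)} ∪ {clear(d), holding(c)}
          = {clear(d), holding(c), ontable(f)}

== RESULT ==
["clear(d)", "holding(c)", "ontable(f)"]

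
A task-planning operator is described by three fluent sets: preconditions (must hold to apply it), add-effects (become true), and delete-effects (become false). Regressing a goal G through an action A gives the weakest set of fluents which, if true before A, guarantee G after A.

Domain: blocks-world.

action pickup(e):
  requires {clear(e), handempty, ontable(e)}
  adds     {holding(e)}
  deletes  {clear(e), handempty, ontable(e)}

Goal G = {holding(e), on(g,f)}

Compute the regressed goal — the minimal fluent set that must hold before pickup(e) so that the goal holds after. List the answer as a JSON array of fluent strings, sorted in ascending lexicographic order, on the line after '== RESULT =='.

Compute (G \ add) ∪ pre:
  G ∩ del = {}  (empty — regression defined)
  G \ add = {holding(e), on(g,f)} \ {holding(e)} = {on(g,f)}
  ∪ pre   = {on(g,f)} ∪ {clear(e), handempty, ontable(e)}
          = {clear(e), handempty, on(g,f), ontable(e)}

== RESULT ==
["clear(e)", "handempty", "on(g,f)", "ontable(e)"]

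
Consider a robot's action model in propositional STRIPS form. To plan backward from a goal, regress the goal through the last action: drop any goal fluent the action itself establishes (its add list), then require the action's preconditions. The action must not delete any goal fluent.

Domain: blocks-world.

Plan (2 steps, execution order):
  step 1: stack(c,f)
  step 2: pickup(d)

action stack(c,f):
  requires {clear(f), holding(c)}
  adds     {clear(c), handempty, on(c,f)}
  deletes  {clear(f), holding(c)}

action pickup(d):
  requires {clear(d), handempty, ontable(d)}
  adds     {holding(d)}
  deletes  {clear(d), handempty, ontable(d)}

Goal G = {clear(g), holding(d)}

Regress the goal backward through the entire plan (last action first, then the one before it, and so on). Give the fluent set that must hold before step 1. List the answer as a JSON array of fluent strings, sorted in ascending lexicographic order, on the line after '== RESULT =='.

Regress step by step:
  through step 2 (pickup(d)): drop {holding(d)}, keep {clear(g)}, require {clear(d), handempty, ontable(d)}
    → {clear(d), clear(g), handempty, ontable(d)}
  through step 1 (stack(c,f)): drop {handempty}, keep {clear(d), clear(g), ontable(d)}, require {clear(f), holding(c)}
    → {clear(d), clear(f), clear(g), holding(c), ontable(d)}

== RESULT ==
["clear(d)", "clear(f)", "clear(g)", "holding(c)", "ontable(d)"]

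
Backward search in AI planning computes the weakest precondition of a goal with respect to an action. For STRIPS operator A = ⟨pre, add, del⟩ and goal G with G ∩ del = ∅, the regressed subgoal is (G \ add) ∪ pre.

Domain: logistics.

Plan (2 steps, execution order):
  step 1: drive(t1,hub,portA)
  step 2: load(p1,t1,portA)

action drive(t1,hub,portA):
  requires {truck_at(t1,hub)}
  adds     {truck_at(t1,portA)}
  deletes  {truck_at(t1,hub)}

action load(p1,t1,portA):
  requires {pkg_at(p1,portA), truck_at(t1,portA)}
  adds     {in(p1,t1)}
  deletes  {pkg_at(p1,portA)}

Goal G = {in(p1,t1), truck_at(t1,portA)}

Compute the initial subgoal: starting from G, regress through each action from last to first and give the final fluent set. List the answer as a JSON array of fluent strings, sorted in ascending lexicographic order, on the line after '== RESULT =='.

Work backward from the goal:
  through step 2 (load(p1,t1,portA)): drop {in(p1,t1)}, keep {truck_at(t1,portA)}, require {pkg_at(p1,portA), truck_at(t1,portA)}
    → {pkg_at(p1,portA), truck_at(t1,portA)}
  through step 1 (drive(t1,hub,portA)): drop {truck_at(t1,portA)}, keep {pkg_at(p1,portA)}, require {truck_at(t1,hub)}
    → {pkg_at(p1,portA), truck_at(t1,hub)}

== RESULT ==
["pkg_at(p1,portA)", "truck_at(t1,hub)"]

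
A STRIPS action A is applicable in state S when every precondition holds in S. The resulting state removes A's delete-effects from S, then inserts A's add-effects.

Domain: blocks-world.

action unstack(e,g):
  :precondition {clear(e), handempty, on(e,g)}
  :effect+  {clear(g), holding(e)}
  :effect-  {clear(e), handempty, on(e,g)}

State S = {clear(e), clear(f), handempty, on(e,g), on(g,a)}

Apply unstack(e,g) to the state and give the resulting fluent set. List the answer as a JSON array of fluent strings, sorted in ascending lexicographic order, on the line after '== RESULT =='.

Progress:
  pre ⊆ S: {clear(e), handempty, on(e,g)} ⊆ S  — applicable
  S \ del = {clear(f), on(g,a)}
  ∪ add   = {clear(f), clear(g), holding(e), on(g,a)}

== RESULT ==
["clear(f)", "clear(g)", "holding(e)", "on(g,a)"]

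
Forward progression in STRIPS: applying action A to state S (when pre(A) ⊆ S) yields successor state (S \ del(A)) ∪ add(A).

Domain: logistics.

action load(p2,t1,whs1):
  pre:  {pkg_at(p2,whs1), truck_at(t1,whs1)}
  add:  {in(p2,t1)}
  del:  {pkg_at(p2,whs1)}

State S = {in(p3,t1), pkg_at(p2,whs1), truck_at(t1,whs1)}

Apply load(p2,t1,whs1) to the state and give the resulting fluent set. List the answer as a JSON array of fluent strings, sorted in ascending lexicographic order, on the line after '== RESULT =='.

Progress:
  pre ⊆ S: {pkg_at(p2,whs1), truck_at(t1,whs1)} ⊆ S  — applicable
  S \ del = {in(p3,t1), truck_at(t1,whs1)}
  ∪ add   = {in(p2,t1), in(p3,t1), truck_at(t1,whs1)}

== RESULT ==
["in(p2,t1)", "in(p3,t1)", "truck_at(t1,whs1)"]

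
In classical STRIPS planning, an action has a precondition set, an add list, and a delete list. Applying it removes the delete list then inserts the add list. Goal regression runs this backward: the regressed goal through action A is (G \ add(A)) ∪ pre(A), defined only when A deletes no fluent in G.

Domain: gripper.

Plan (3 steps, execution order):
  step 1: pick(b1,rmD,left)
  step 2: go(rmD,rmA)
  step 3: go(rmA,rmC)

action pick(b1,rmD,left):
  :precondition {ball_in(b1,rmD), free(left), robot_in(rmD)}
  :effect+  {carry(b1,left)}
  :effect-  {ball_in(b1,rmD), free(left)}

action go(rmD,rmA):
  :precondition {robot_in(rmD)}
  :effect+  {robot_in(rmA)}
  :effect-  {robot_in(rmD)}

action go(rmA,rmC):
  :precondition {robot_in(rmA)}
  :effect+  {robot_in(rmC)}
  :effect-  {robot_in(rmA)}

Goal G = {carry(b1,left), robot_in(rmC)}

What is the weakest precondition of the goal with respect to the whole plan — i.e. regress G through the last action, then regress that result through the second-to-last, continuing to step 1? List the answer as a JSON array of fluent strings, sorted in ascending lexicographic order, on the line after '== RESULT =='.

Regress step by step:
  through step 3 (go(rmA,rmC)): drop {robot_in(rmC)}, keep {carry(b1,left)}, require {robot_in(rmA)}
    → {carry(b1,left), robot_in(rmA)}
  through step 2 (go(rmD,rmA)): drop {robot_in(rmA)}, keep {carry(b1,left)}, require {robot_in(rmD)}
    → {carry(b1,left), robot_in(rmD)}
  through step 1 (pick(b1,rmD,left)): drop {carry(b1,left)}, keep {robot_in(rmD)}, require {ball_in(b1,rmD), free(left), robot_in(rmD)}
    → {ball_in(b1,rmD), free(left), robot_in(rmD)}

== RESULT ==
["ball_in(b1,rmD)", "free(left)", "robot_in(rmD)"]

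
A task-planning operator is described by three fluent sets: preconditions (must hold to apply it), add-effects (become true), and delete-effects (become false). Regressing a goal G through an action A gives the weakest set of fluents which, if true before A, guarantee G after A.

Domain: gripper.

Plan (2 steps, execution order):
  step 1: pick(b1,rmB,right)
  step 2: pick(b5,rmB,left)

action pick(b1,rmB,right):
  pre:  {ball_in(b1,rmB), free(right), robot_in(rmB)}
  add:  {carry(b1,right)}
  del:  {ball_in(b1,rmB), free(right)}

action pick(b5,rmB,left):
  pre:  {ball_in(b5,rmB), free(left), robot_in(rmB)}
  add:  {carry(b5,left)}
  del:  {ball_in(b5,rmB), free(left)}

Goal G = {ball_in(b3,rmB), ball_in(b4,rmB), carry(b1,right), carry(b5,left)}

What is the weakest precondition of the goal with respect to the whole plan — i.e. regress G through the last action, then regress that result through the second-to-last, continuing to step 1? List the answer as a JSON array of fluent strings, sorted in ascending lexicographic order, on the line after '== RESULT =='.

Regress step by step:
  through step 2 (pick(b5,rmB,left)): drop {carry(b5,left)}, keep {ball_in(b3,rmB), ball_in(b4,rmB), carry(b1,right)}, require {ball_in(b5,rmB), free(left), robot_in(rmB)}
    → {ball_in(b3,rmB), ball_in(b4,rmB), ball_in(b5,rmB), carry(b1,right), free(left), robot_in(rmB)}
  through step 1 (pick(b1,rmB,right)): drop {carry(b1,right)}, keep {ball_in(b3,rmB), ball_in(b4,rmB), ball_in(b5,rmB), free(left), robot_in(rmB)}, require {ball_in(b1,rmB), free(right), robot_in(rmB)}
    → {ball_in(b1,rmB), ball_in(b3,rmB), ball_in(b4,rmB), ball_in(b5,rmB), free(left), free(right), robot_in(rmB)}

== RESULT ==
["ball_in(b1,rmB)", "ball_in(b3,rmB)", "ball_in(b4,rmB)", "ball_in(b5,rmB)", "free(left)", "free(right)", "robot_in(rmB)"]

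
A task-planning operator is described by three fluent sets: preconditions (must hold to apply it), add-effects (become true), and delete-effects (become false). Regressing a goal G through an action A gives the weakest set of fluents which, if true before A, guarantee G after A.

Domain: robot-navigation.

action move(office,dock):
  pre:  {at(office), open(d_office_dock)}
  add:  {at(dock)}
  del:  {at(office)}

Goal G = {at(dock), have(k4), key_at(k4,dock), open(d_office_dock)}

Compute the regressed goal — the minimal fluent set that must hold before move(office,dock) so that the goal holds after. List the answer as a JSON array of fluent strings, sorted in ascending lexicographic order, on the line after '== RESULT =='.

Regress:
  G ∩ del = {}  (empty — regression defined)
  G \ add = {at(dock), have(k4), key_at(k4,dock), open(d_office_dock)} \ {at(dock)} = {have(k4), key_at(k4,dock), open(d_office_dock)}
  ∪ pre   = {have(k4), key_at(k4,dock), open(d_office_dock)} ∪ {at(office), open(d_office_dock)}
          = {at(office), have(k4), key_at(k4,dock), open(d_office_dock)}

== RESULT ==
["at(office)", "have(k4)", "key_at(k4,dock)", "open(d_office_dock)"]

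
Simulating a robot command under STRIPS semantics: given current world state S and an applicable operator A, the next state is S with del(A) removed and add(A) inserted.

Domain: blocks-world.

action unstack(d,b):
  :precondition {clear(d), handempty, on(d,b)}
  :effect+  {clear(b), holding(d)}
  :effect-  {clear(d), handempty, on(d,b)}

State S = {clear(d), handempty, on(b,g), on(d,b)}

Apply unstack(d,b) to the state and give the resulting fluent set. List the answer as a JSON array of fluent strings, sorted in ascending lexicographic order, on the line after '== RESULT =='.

Progress:
  pre ⊆ S: {clear(d), handempty, on(d,b)} ⊆ S  — applicable
  S \ del = {on(b,g)}
  ∪ add   = {clear(b), holding(d), on(b,g)}

== RESULT ==
["clear(b)", "holding(d)", "on(b,g)"]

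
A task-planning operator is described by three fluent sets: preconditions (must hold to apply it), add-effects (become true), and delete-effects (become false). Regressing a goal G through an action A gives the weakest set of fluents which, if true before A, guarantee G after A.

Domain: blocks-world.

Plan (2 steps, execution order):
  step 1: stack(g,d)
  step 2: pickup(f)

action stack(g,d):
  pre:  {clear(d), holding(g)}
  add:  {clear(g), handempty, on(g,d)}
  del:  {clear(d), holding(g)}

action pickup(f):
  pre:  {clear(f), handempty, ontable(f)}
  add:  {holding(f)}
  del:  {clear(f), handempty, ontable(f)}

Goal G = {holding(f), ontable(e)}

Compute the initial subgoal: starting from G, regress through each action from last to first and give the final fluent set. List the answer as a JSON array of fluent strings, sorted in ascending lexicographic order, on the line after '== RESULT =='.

Work backward from the goal:
  through step 2 (pickup(f)): drop {holding(f)}, keep {ontable(e)}, require {clear(f), handempty, ontable(f)}
    → {clear(f), handempty, ontable(e), ontable(f)}
  through step 1 (stack(g,d)): drop {handempty}, keep {clear(f), ontable(e), ontable(f)}, require {clear(d), holding(g)}
    → {clear(d), clear(f), holding(g), ontable(e), ontable(f)}

== RESULT ==
["clear(d)", "clear(f)", "holding(g)", "ontable(e)", "ontable(f)"]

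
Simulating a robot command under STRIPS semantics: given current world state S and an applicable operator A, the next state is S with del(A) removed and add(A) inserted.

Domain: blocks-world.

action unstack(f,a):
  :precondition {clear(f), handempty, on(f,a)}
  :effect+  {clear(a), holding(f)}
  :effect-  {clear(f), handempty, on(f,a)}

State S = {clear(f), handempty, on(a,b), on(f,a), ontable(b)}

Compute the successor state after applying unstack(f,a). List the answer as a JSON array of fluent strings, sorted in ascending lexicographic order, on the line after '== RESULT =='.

Progress:
  pre ⊆ S: {clear(f), handempty, on(f,a)} ⊆ S  — applicable
  S \ del = {on(a,b), ontable(b)}
  ∪ add   = {clear(a), holding(f), on(a,b), ontable(b)}

== RESULT ==
["clear(a)", "holding(f)", "on(a,b)", "ontable(b)"]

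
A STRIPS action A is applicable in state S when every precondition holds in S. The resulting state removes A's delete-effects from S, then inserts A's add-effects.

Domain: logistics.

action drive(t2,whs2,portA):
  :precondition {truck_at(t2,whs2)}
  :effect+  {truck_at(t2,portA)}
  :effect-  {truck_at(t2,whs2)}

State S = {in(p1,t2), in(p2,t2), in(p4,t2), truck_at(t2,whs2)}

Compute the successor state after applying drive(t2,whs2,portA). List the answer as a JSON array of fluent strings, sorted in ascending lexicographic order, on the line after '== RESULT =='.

Compute (S \ del) ∪ add:
  pre ⊆ S: {truck_at(t2,whs2)} ⊆ S  — applicable
  S \ del = {in(p1,t2), in(p2,t2), in(p4,t2)}
  ∪ add   = {in(p1,t2), in(p2,t2), in(p4,t2), truck_at(t2,portA)}

== RESULT ==
["in(p1,t2)", "in(p2,t2)", "in(p4,t2)", "truck_at(t2,portA)"]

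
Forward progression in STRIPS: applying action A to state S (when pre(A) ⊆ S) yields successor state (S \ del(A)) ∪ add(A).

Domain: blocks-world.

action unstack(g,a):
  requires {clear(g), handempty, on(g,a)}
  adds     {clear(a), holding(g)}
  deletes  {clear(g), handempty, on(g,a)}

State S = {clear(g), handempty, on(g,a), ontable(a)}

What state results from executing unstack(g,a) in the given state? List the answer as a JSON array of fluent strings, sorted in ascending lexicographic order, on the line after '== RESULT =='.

Progress:
  pre ⊆ S: {clear(g), handempty, on(g,a)} ⊆ S  — applicable
  S \ del = {ontable(a)}
  ∪ add   = {clear(a), holding(g), ontable(a)}

== RESULT ==
["clear(a)", "holding(g)", "ontable(a)"]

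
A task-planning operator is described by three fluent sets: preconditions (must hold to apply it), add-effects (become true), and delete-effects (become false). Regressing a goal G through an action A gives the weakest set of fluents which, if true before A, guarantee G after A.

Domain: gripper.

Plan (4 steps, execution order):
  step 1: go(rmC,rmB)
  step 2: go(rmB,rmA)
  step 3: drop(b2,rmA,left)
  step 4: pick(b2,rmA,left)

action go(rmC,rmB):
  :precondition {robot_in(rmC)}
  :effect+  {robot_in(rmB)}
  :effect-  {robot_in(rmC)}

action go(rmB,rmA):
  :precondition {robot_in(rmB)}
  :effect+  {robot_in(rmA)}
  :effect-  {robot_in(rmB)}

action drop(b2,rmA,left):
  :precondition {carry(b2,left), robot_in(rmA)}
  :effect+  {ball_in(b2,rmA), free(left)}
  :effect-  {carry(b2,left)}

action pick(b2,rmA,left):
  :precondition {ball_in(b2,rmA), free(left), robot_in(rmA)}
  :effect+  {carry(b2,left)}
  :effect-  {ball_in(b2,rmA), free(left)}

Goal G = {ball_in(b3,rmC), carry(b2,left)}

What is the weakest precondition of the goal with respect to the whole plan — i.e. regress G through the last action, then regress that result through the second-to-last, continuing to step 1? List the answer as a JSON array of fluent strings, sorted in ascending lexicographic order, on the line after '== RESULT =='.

Work backward from the goal:
  through step 4 (pick(b2,rmA,left)): drop {carry(b2,left)}, keep {ball_in(b3,rmC)}, require {ball_in(b2,rmA), free(left), robot_in(rmA)}
    → {ball_in(b2,rmA), ball_in(b3,rmC), free(left), robot_in(rmA)}
  through step 3 (drop(b2,rmA,left)): drop {ball_in(b2,rmA), free(left)}, keep {ball_in(b3,rmC), robot_in(rmA)}, require {carry(b2,left), robot_in(rmA)}
    → {ball_in(b3,rmC), carry(b2,left), robot_in(rmA)}
  through step 2 (go(rmB,rmA)): drop {robot_in(rmA)}, keep {ball_in(b3,rmC), carry(b2,left)}, require {robot_in(rmB)}
    → {ball_in(b3,rmC), carry(b2,left), robot_in(rmB)}
  through step 1 (go(rmC,rmB)): drop {robot_in(rmB)}, keep {ball_in(b3,rmC), carry(b2,left)}, require {robot_in(rmC)}
    → {ball_in(b3,rmC), carry(b2,left), robot_in(rmC)}

== RESULT ==
["ball_in(b3,rmC)", "carry(b2,left)", "robot_in(rmC)"]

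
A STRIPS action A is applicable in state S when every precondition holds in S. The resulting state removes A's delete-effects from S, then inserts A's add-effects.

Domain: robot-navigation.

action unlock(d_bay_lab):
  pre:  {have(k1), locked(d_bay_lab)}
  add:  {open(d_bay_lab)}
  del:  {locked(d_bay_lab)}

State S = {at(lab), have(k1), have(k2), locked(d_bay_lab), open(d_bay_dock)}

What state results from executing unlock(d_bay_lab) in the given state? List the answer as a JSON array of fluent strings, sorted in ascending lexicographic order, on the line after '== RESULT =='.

Progress:
  pre ⊆ S: {have(k1), locked(d_bay_lab)} ⊆ S  — applicable
  S \ del = {at(lab), have(k1), have(k2), open(d_bay_dock)}
  ∪ add   = {at(lab), have(k1), have(k2), open(d_bay_dock), open(d_bay_lab)}

== RESULT ==
["at(lab)", "have(k1)", "have(k2)", "open(d_bay_dock)", "open(d_bay_lab)"]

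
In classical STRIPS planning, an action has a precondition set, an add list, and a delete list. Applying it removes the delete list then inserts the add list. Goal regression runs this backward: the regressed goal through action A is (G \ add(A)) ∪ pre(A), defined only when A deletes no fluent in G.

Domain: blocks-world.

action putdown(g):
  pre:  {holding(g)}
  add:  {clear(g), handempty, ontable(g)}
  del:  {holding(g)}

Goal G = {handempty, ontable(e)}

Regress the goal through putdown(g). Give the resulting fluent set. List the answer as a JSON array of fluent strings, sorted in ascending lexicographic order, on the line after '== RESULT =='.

Compute (G \ add) ∪ pre:
  G ∩ del = {}  (empty — regression defined)
  G \ add = {handempty, ontable(e)} \ {clear(g), handempty, ontable(g)} = {ontable(e)}
  ∪ pre   = {ontable(e)} ∪ {holding(g)}
          = {holding(g), ontable(e)}

== RESULT ==
["holding(g)", "ontable(e)"]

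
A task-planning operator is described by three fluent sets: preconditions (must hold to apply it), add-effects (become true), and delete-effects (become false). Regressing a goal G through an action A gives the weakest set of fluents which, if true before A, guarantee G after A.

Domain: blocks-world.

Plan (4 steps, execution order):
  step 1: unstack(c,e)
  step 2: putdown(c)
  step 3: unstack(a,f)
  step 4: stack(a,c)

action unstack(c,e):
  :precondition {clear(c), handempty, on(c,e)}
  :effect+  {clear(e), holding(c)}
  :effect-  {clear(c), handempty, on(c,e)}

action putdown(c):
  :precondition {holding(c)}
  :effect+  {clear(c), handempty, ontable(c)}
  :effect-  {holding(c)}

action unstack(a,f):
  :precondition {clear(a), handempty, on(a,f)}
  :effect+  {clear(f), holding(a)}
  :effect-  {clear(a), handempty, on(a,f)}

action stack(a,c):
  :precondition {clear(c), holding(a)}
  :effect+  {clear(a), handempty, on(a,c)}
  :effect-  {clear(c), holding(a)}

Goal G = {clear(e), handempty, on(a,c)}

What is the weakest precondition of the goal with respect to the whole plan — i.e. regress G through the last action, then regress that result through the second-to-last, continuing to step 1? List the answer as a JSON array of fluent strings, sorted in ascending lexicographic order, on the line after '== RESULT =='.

Regress step by step:
  through step 4 (stack(a,c)): drop {handempty, on(a,c)}, keep {clear(e)}, require {clear(c), holding(a)}
    → {clear(c), clear(e), holding(a)}
  through step 3 (unstack(a,f)): drop {holding(a)}, keep {clear(c), clear(e)}, require {clear(a), handempty, on(a,f)}
    → {clear(a), clear(c), clear(e), handempty, on(a,f)}
  through step 2 (putdown(c)): drop {clear(c), handempty}, keep {clear(a), clear(e), on(a,f)}, require {holding(c)}
    → {clear(a), clear(e), holding(c), on(a,f)}
  through step 1 (unstack(c,e)): drop {clear(e), holding(c)}, keep {clear(a), on(a,f)}, require {clear(c), handempty, on(c,e)}
    → {clear(a), clear(c), handempty, on(a,f), on(c,e)}

== RESULT ==
["clear(a)", "clear(c)", "handempty", "on(a,f)", "on(c,e)"]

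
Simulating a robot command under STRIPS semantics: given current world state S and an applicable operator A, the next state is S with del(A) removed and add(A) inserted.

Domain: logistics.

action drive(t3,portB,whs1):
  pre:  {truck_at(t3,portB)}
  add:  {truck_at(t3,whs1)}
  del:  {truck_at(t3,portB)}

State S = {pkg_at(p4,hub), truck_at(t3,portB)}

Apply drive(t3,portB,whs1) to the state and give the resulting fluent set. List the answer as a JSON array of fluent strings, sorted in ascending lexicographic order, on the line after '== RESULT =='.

Compute (S \ del) ∪ add:
  pre ⊆ S: {truck_at(t3,portB)} ⊆ S  — applicable
  S \ del = {pkg_at(p4,hub)}
  ∪ add   = {pkg_at(p4,hub), truck_at(t3,whs1)}

== RESULT ==
["pkg_at(p4,hub)", "truck_at(t3,whs1)"]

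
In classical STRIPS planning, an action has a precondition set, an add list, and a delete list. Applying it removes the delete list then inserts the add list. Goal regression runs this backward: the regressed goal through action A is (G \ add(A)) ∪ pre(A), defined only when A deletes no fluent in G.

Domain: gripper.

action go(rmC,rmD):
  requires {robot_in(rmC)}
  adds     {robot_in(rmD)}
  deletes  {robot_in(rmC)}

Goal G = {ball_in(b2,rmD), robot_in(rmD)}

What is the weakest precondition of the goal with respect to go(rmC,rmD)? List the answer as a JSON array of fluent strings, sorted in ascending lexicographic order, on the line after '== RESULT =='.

Compute (G \ add) ∪ pre:
  G ∩ del = {}  (empty — regression defined)
  G \ add = {ball_in(b2,rmD), robot_in(rmD)} \ {robot_in(rmD)} = {ball_in(b2,rmD)}
  ∪ pre   = {ball_in(b2,rmD)} ∪ {robot_in(rmC)}
          = {ball_in(b2,rmD), robot_in(rmC)}

== RESULT ==
["ball_in(b2,rmD)", "robot_in(rmC)"]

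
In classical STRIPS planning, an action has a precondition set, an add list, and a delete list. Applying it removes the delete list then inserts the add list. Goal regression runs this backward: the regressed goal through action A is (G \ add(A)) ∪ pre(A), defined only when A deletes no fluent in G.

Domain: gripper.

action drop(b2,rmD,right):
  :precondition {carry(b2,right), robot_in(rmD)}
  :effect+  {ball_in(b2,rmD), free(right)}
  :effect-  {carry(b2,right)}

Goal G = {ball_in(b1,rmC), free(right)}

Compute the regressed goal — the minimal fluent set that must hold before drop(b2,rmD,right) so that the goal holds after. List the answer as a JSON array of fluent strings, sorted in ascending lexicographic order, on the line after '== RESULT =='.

Regress:
  G ∩ del = {}  (empty — regression defined)
  G \ add = {ball_in(b1,rmC), free(right)} \ {ball_in(b2,rmD), free(right)} = {ball_in(b1,rmC)}
  ∪ pre   = {ball_in(b1,rmC)} ∪ {carry(b2,right), robot_in(rmD)}
          = {ball_in(b1,rmC), carry(b2,right), robot_in(rmD)}

== RESULT ==
["ball_in(b1,rmC)", "carry(b2,right)", "robot_in(rmD)"]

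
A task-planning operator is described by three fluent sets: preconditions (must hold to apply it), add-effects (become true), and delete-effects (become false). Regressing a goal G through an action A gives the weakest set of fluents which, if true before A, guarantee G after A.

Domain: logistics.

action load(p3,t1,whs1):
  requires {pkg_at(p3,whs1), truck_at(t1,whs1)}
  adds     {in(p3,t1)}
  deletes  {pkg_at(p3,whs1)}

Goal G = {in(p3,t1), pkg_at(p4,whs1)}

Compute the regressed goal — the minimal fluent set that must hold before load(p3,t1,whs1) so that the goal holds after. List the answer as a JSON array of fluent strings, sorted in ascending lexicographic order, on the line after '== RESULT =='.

Compute (G \ add) ∪ pre:
  G ∩ del = {}  (empty — regression defined)
  G \ add = {in(p3,t1), pkg_at(p4,whs1)} \ {in(p3,t1)} = {pkg_at(p4,whs1)}
  ∪ pre   = {pkg_at(p4,whs1)} ∪ {pkg_at(p3,whs1), truck_at(t1,whs1)}
          = {pkg_at(p3,whs1), pkg_at(p4,whs1), truck_at(t1,whs1)}

== RESULT ==
["pkg_at(p3,whs1)", "pkg_at(p4,whs1)", "truck_at(t1,whs1)"]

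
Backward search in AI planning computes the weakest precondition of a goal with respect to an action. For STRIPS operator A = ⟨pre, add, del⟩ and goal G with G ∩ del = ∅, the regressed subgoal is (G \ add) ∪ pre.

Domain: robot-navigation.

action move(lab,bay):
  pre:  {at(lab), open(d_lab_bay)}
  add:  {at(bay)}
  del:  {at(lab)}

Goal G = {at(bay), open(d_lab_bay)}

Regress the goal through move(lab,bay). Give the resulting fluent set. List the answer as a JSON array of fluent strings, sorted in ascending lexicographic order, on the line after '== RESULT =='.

Regress:
  G ∩ del = {}  (empty — regression defined)
  G \ add = {at(bay), open(d_lab_bay)} \ {at(bay)} = {open(d_lab_bay)}
  ∪ pre   = {open(d_lab_bay)} ∪ {at(lab), open(d_lab_bay)}
          = {at(lab), open(d_lab_bay)}

== RESULT ==
["at(lab)", "open(d_lab_bay)"]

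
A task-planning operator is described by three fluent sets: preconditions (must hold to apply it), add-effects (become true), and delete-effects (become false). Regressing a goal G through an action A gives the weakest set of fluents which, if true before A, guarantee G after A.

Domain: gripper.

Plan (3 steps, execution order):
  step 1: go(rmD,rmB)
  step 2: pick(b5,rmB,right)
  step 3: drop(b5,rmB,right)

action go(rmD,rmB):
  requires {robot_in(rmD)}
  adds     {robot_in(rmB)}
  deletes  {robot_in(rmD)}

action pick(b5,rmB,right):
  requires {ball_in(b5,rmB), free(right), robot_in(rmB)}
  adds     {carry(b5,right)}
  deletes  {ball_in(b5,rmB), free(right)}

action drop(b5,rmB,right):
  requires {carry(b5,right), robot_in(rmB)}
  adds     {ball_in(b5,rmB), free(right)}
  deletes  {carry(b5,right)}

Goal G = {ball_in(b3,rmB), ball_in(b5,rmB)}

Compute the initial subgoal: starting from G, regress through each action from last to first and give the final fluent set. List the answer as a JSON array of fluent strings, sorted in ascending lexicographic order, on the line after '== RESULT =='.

Work backward from the goal:
  through step 3 (drop(b5,rmB,right)): drop {ball_in(b5,rmB)}, keep {ball_in(b3,rmB)}, require {carry(b5,right), robot_in(rmB)}
    → {ball_in(b3,rmB), carry(b5,right), robot_in(rmB)}
  through step 2 (pick(b5,rmB,right)): drop {carry(b5,right)}, keep {ball_in(b3,rmB), robot_in(rmB)}, require {ball_in(b5,rmB), free(right), robot_in(rmB)}
    → {ball_in(b3,rmB), ball_in(b5,rmB), free(right), robot_in(rmB)}
  through step 1 (go(rmD,rmB)): drop {robot_in(rmB)}, keep {ball_in(b3,rmB), ball_in(b5,rmB), free(right)}, require {robot_in(rmD)}
    → {ball_in(b3,rmB), ball_in(b5,rmB), free(right), robot_in(rmD)}

== RESULT ==
["ball_in(b3,rmB)", "ball_in(b5,rmB)", "free(right)", "robot_in(rmD)"]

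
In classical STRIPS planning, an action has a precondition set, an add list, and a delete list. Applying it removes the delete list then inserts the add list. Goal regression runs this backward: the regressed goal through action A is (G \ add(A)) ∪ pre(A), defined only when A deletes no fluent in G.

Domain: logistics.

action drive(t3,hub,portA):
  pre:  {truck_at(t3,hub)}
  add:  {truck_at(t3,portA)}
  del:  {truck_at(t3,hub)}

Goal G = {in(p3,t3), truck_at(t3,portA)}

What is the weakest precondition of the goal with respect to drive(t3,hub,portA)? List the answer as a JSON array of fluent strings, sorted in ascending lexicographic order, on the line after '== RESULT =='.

Compute (G \ add) ∪ pre:
  G ∩ del = {}  (empty — regression defined)
  G \ add = {in(p3,t3), truck_at(t3,portA)} \ {truck_at(t3,portA)} = {in(p3,t3)}
  ∪ pre   = {in(p3,t3)} ∪ {truck_at(t3,hub)}
          = {in(p3,t3), truck_at(t3,hub)}

== RESULT ==
["in(p3,t3)", "truck_at(t3,hub)"]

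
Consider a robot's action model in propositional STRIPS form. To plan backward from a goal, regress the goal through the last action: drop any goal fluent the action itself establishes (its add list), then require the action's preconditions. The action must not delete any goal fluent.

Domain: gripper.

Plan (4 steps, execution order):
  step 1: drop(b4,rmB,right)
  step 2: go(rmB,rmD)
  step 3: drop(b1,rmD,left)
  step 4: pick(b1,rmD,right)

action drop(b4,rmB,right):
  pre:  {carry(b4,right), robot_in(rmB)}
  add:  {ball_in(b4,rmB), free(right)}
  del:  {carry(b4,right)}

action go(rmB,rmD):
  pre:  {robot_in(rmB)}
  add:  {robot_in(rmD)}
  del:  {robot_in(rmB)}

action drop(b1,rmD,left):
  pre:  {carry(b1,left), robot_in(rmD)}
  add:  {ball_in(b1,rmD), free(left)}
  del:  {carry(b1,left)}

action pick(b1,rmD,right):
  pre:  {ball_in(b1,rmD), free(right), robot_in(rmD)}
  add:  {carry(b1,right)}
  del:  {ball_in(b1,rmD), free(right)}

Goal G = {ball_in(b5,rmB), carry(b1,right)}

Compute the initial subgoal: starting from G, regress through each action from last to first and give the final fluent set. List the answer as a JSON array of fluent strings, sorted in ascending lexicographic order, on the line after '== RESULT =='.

Regress step by step:
  through step 4 (pick(b1,rmD,right)): drop {carry(b1,right)}, keep {ball_in(b5,rmB)}, require {ball_in(b1,rmD), free(right), robot_in(rmD)}
    → {ball_in(b1,rmD), ball_in(b5,rmB), free(right), robot_in(rmD)}
  through step 3 (drop(b1,rmD,left)): drop {ball_in(b1,rmD)}, keep {ball_in(b5,rmB), free(right), robot_in(rmD)}, require {carry(b1,left), robot_in(rmD)}
    → {ball_in(b5,rmB), carry(b1,left), free(right), robot_in(rmD)}
  through step 2 (go(rmB,rmD)): drop {robot_in(rmD)}, keep {ball_in(b5,rmB), carry(b1,left), free(right)}, require {robot_in(rmB)}
    → {ball_in(b5,rmB), carry(b1,left), free(right), robot_in(rmB)}
  through step 1 (drop(b4,rmB,right)): drop {free(right)}, keep {ball_in(b5,rmB), carry(b1,left), robot_in(rmB)}, require {carry(b4,right), robot_in(rmB)}
    → {ball_in(b5,rmB), carry(b1,left), carry(b4,right), robot_in(rmB)}

== RESULT ==
["ball_in(b5,rmB)", "carry(b1,left)", "carry(b4,right)", "robot_in(rmB)"]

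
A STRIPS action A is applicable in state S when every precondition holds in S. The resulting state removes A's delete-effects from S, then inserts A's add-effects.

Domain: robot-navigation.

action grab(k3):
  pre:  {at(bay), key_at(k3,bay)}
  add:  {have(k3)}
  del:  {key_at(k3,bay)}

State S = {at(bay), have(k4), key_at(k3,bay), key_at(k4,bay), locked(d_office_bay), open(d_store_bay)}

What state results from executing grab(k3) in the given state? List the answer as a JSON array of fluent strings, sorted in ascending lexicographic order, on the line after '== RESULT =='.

Progress:
  pre ⊆ S: {at(bay), key_at(k3,bay)} ⊆ S  — applicable
  S \ del = {at(bay), have(k4), key_at(k4,bay), locked(d_office_bay), open(d_store_bay)}
  ∪ add   = {at(bay), have(k3), have(k4), key_at(k4,bay), locked(d_office_bay), open(d_store_bay)}

== RESULT ==
["at(bay)", "have(k3)", "have(k4)", "key_at(k4,bay)", "locked(d_office_bay)", "open(d_store_bay)"]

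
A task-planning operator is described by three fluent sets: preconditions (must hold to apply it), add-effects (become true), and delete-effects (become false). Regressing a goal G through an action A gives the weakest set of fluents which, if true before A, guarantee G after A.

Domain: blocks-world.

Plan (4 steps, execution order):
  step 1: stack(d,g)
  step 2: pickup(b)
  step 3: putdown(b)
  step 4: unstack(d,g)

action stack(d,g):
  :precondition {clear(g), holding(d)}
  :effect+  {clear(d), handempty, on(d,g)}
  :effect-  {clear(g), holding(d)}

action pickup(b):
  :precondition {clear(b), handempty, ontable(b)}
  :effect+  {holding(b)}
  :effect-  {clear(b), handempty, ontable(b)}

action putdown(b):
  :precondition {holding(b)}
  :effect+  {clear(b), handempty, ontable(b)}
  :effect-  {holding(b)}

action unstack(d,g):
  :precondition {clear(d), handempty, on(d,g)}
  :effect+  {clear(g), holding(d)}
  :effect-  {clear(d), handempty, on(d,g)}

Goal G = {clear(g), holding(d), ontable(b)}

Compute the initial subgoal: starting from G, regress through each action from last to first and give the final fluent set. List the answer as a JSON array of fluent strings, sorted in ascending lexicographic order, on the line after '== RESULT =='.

Work backward from the goal:
  through step 4 (unstack(d,g)): drop {clear(g), holding(d)}, keep {ontable(b)}, require {clear(d), handempty, on(d,g)}
    → {clear(d), handempty, on(d,g), ontable(b)}
  through step 3 (putdown(b)): drop {handempty, ontable(b)}, keep {clear(d), on(d,g)}, require {holding(b)}
    → {clear(d), holding(b), on(d,g)}
  through step 2 (pickup(b)): drop {holding(b)}, keep {clear(d), on(d,g)}, require {clear(b), handempty, ontable(b)}
    → {clear(b), clear(d), handempty, on(d,g), ontable(b)}
  through step 1 (stack(d,g)): drop {clear(d), handempty, on(d,g)}, keep {clear(b), ontable(b)}, require {clear(g), holding(d)}
    → {clear(b), clear(g), holding(d), ontable(b)}

== RESULT ==
["clear(b)", "clear(g)", "holding(d)", "ontable(b)"]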